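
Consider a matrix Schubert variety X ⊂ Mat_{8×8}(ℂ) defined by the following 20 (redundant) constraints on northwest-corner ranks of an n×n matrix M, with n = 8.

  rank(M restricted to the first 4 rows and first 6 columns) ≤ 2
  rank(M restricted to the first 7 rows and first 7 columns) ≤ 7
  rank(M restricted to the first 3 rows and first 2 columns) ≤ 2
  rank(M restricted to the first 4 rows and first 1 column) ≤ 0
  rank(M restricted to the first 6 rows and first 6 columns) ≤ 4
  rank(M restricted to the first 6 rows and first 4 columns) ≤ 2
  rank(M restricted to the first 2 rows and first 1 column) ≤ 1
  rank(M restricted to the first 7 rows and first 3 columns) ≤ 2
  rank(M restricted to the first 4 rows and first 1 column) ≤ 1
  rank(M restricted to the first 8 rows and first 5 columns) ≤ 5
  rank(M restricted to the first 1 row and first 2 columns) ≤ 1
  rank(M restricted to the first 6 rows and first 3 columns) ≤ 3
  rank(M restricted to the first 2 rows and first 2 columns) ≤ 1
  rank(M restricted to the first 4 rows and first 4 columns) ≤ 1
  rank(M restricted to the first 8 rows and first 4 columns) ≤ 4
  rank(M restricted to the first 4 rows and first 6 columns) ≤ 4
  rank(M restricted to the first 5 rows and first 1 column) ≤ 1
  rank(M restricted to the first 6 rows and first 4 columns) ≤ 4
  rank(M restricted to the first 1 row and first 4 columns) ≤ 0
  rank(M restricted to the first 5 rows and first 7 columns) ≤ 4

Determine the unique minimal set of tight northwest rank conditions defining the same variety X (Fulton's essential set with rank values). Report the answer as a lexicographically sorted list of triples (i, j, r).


Recovering R(i,j) via the rank-extension bound from the 20 conditions:

  row 1: 0, 0, 0, 0, 1, 1, 1, 1
  row 2: 0, 1, 1, 1, 2, 2, 2, 2
  row 3: 0, 1, 1, 1, 2, 2, 3, 3
  row 4: 0, 1, 1, 1, 2, 2, 3, 4
  row 5: 1, 2, 2, 2, 3, 3, 4, 5
  row 6: 1, 2, 2, 2, 3, 4, 5, 6
  row 7: 1, 2, 2, 3, 4, 5, 6, 7
  row 8: 1, 2, 3, 4, 5, 6, 7, 8

so w = (5, 2, 7, 8, 1, 6, 4, 3).

D(w) has 16 cells with 6 SE-corners; essential set:

[(1, 4, 0), (4, 1, 0), (4, 4, 1), (4, 6, 2), (6, 4, 2), (7, 3, 2)]


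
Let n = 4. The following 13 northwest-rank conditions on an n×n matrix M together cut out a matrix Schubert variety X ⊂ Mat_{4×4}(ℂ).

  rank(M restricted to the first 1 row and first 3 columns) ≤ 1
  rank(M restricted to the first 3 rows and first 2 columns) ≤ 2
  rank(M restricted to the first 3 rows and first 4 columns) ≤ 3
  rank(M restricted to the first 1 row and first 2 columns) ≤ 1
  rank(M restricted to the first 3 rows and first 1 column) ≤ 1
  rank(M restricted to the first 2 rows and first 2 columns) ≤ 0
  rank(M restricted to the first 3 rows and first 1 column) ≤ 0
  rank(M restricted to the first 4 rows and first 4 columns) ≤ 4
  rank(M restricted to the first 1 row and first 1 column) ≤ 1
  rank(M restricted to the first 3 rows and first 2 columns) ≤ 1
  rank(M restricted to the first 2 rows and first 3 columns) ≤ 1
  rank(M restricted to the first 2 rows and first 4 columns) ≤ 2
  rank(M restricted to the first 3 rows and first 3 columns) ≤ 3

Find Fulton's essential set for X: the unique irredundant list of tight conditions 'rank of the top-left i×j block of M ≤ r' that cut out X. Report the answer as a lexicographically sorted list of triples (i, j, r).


The tightest implied rank at each (i,j), from the 13 conditions:

  0 | 0 | 1 | 1
  0 | 0 | 1 | 2
  0 | 1 | 2 | 3
  1 | 2 | 3 | 4

reading off 1-entries of Δ²R: w = (3, 4, 2, 1).

|D(w)|=5, |Ess(w)|=2:

[(2, 2, 0), (3, 1, 0)]


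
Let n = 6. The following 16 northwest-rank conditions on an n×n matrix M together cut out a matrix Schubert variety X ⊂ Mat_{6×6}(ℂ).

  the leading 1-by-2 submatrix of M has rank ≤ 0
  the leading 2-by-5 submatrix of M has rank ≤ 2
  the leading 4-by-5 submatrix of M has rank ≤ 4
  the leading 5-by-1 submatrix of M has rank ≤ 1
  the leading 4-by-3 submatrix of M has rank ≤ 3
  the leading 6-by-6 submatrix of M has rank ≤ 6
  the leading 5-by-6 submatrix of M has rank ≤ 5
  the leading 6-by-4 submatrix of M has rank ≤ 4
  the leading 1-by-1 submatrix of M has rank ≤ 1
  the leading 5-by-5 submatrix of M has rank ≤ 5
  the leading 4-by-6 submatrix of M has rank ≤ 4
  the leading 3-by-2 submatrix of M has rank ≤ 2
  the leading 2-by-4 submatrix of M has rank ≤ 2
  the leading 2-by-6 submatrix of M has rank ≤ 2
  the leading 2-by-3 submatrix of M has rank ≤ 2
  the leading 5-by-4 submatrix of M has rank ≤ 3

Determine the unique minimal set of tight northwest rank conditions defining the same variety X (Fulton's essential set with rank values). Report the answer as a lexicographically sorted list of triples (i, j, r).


Computing R[i][j] = min implied NW-rank bound (n=6, 16 conditions):

  i=1: 0 | 0 | 1 | 1 | 1 | 1
  i=2: 1 | 1 | 2 | 2 | 2 | 2
  i=3: 1 | 2 | 3 | 3 | 3 | 3
  i=4: 1 | 2 | 3 | 3 | 4 | 4
  i=5: 1 | 2 | 3 | 3 | 4 | 5
  i=6: 1 | 2 | 3 | 4 | 5 | 6

reading off 1-entries of Δ²R: w = (3, 1, 2, 5, 6, 4).

Rothe diagram D(w) (4 cells), 2 SE-corners (essential conditions):

[(1, 2, 0), (5, 4, 3)]


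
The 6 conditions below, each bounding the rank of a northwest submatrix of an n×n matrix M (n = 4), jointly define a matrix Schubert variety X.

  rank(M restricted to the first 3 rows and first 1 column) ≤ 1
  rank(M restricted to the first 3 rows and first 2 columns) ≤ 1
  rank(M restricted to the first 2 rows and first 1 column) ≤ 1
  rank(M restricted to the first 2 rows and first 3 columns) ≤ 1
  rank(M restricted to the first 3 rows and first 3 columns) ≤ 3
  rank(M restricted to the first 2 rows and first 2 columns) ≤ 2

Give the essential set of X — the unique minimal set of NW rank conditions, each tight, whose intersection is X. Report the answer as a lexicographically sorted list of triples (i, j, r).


Rank table r_w(4×4) implied by the 6 constraints:

  R[1]: 1  1  1  1
  R[2]: 1  1  1  2
  R[3]: 1  1  2  3
  R[4]: 1  2  3  4

giving w = (1, 4, 3, 2) via Δ²R.

D(w) has 3 cells with 2 SE-corners; essential set:

[(2, 3, 1), (3, 2, 1)]


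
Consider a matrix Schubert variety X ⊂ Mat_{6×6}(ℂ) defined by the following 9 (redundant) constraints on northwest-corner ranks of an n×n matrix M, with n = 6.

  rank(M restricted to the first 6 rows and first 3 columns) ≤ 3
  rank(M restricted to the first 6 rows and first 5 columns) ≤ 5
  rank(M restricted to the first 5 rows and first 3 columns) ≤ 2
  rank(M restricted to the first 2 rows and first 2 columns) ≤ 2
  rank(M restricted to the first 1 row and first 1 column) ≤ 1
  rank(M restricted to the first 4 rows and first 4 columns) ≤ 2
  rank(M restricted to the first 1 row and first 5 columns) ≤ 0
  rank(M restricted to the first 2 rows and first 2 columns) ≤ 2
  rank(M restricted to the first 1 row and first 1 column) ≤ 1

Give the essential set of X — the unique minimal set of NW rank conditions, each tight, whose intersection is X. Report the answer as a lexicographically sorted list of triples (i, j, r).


Recovering R(i,j) via the rank-extension bound from the 9 conditions:

  0  0  0  0  0  1
  1  1  1  1  1  2
  1  2  2  2  2  3
  1  2  2  2  3  4
  1  2  2  3  4  5
  1  2  3  4  5  6

hence w(1..6) = (6, 1, 2, 5, 4, 3).

Fulton essential set (3 of the 8 Rothe cells):

[(1, 5, 0), (4, 4, 2), (5, 3, 2)]


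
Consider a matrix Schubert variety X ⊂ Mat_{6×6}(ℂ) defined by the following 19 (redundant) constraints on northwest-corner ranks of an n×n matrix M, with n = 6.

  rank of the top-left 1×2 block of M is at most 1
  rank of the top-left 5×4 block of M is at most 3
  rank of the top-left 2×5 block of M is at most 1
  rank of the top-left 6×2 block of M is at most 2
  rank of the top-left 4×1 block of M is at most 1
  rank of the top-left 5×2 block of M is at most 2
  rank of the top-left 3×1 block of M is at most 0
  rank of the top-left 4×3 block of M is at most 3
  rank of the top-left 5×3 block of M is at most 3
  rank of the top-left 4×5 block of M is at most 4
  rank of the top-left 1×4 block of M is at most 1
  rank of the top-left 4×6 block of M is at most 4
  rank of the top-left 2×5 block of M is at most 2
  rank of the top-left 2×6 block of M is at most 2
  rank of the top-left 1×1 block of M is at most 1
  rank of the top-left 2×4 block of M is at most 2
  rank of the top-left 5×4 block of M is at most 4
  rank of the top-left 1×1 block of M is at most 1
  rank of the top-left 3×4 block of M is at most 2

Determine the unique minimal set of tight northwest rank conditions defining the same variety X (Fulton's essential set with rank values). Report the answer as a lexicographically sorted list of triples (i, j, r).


Rank table r_w(6×6) implied by the 19 constraints:

  row 1: 0  1  1  1  1  1
  row 2: 0  1  1  1  1  2
  row 3: 0  1  2  2  2  3
  row 4: 1  2  3  3  3  4
  row 5: 1  2  3  3  4  5
  row 6: 1  2  3  4  5  6

the unique w with this rank table is (2, 6, 3, 1, 5, 4).

D(w) has 7 cells with 3 SE-corners; essential set:

[(2, 5, 1), (3, 1, 0), (5, 4, 3)]


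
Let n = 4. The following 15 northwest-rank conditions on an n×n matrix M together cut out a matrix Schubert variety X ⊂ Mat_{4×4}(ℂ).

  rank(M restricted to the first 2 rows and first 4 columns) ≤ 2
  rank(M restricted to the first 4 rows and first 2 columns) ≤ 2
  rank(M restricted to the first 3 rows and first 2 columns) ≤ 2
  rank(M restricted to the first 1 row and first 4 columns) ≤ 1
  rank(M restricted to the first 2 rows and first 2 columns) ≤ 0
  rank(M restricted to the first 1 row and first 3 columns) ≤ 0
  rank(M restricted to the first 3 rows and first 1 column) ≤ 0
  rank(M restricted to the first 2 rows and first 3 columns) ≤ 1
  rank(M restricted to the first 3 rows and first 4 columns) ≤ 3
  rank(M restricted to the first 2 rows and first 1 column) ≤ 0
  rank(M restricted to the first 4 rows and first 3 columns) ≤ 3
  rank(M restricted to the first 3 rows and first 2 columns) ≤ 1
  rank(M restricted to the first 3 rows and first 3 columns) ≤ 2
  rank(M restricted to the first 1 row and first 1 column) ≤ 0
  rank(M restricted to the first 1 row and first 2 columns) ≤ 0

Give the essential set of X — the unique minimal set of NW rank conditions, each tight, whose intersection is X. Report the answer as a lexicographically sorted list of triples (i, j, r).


Computing R[i][j] = min implied NW-rank bound (n=4, 15 conditions):

  0  0  0  1
  0  0  1  2
  0  1  2  3
  1  2  3  4

so w = (4, 3, 2, 1).

3 SE-corners of the 6-cell Rothe diagram give Ess(w):

[(1, 3, 0), (2, 2, 0), (3, 1, 0)]


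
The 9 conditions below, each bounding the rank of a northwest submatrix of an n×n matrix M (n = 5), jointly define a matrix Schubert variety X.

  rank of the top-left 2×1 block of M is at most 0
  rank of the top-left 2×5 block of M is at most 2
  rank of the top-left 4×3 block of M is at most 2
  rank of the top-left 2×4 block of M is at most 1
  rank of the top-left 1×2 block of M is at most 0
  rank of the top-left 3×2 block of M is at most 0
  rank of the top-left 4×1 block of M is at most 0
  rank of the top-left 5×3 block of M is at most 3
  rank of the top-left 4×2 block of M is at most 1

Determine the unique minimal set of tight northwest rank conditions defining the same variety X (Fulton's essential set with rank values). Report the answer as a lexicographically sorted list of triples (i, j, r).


Computing R[i][j] = min implied NW-rank bound (n=5, 9 conditions):

  row 1: 0 | 0 | 1 | 1 | 1
  row 2: 0 | 0 | 1 | 1 | 2
  row 3: 0 | 0 | 1 | 2 | 3
  row 4: 0 | 1 | 2 | 3 | 4
  row 5: 1 | 2 | 3 | 4 | 5

the unique w with this rank table is (3, 5, 4, 2, 1).

Fulton essential set (3 of the 8 Rothe cells):

[(2, 4, 1), (3, 2, 0), (4, 1, 0)]


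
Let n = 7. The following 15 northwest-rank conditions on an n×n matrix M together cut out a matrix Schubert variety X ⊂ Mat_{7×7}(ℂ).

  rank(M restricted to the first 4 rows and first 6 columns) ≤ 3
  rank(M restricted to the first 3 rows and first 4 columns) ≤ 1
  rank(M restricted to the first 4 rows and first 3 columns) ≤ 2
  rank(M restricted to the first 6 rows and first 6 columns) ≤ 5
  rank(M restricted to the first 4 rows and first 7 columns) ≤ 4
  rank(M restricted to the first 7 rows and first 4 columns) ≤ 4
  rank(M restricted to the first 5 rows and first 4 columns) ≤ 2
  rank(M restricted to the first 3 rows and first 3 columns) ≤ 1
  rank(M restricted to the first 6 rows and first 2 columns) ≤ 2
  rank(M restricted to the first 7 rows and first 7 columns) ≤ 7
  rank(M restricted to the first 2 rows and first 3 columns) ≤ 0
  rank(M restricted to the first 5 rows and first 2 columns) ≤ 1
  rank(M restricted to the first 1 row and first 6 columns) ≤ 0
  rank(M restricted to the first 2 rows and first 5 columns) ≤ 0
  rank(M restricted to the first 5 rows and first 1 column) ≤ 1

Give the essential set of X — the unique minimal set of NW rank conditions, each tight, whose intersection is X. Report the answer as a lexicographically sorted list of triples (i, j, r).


Propagating the 15 rank bounds to every northwest block:

  i=1: 0  0  0  0  0  0  1
  i=2: 0  0  0  0  0  1  2
  i=3: 1  1  1  1  1  2  3
  i=4: 1  1  2  2  2  3  4
  i=5: 1  1  2  2  3  4  5
  i=6: 1  2  3  3  4  5  6
  i=7: 1  2  3  4  5  6  7

giving w = (7, 6, 1, 3, 5, 2, 4) via Δ²R.

4 SE-corners of the 14-cell Rothe diagram give Ess(w):

[(1, 6, 0), (2, 5, 0), (5, 2, 1), (5, 4, 2)]


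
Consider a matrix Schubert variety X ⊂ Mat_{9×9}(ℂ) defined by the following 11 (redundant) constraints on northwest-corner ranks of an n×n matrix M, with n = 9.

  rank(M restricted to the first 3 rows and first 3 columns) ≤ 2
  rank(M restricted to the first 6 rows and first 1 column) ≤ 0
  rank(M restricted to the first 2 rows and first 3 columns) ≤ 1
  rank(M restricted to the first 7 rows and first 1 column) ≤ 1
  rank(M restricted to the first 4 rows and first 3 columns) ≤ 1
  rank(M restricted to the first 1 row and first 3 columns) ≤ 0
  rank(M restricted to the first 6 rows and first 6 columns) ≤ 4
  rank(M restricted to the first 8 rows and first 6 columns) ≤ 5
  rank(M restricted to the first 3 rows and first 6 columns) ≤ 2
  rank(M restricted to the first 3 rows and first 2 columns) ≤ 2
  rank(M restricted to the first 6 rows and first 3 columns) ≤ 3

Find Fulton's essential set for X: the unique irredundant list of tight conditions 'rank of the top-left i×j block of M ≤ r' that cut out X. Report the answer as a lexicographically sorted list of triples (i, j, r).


The tightest implied rank at each (i,j), from the 11 conditions:

  row 1: 0 | 0 | 0 | 1 | 1 | 1 | 1 | 1 | 1
  row 2: 0 | 1 | 1 | 2 | 2 | 2 | 2 | 2 | 2
  row 3: 0 | 1 | 1 | 2 | 2 | 2 | 3 | 3 | 3
  row 4: 0 | 1 | 1 | 2 | 3 | 3 | 4 | 4 | 4
  row 5: 0 | 1 | 2 | 3 | 4 | 4 | 5 | 5 | 5
  row 6: 0 | 1 | 2 | 3 | 4 | 4 | 5 | 6 | 6
  row 7: 1 | 2 | 3 | 4 | 5 | 5 | 6 | 7 | 7
  row 8: 1 | 2 | 3 | 4 | 5 | 5 | 6 | 7 | 8
  row 9: 1 | 2 | 3 | 4 | 5 | 6 | 7 | 8 | 9

reading off 1-entries of Δ²R: w = (4, 2, 7, 5, 3, 8, 1, 9, 6).

Rothe diagram D(w) (14 cells), 6 SE-corners (essential conditions):

[(1, 3, 0), (3, 6, 2), (4, 3, 1), (6, 1, 0), (6, 6, 4), (8, 6, 5)]


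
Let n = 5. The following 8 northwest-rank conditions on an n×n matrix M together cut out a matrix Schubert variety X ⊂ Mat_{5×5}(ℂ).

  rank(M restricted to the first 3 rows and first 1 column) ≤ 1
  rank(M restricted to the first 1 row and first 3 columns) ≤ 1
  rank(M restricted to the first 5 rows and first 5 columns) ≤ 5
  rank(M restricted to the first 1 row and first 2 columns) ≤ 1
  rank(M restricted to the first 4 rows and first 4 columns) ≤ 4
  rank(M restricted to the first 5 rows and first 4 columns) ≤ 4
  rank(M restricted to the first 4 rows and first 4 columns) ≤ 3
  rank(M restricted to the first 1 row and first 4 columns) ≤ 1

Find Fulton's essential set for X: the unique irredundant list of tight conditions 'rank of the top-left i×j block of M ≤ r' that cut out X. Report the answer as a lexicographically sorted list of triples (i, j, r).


Rank table r_w(5×5) implied by the 8 constraints:

  row 1: 1  1  1  1  1
  row 2: 1  2  2  2  2
  row 3: 1  2  3  3  3
  row 4: 1  2  3  3  4
  row 5: 1  2  3  4  5

the unique w with this rank table is (1, 2, 3, 5, 4).

ℓ(w)=1; the 1 essential cell (i,j,r):

[(4, 4, 3)]


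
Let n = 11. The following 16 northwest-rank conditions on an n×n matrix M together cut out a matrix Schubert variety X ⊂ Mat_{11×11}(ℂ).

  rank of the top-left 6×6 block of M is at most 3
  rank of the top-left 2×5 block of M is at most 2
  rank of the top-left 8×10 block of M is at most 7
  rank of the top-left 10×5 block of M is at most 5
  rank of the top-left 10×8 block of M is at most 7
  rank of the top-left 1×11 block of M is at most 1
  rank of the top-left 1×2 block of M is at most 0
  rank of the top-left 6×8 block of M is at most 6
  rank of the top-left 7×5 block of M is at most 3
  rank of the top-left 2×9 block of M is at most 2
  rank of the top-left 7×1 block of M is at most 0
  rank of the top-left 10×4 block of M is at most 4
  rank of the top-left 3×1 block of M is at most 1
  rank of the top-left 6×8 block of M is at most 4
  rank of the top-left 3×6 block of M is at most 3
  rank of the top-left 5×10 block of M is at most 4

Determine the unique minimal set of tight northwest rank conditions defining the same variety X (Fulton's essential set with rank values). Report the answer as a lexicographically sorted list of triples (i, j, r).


Computing R[i][j] = min implied NW-rank bound (n=11, 16 conditions):

  R[1]: 0 | 0 | 1 | 1 | 1 | 1 | 1 | 1 | 1 | 1 | 1
  R[2]: 0 | 1 | 2 | 2 | 2 | 2 | 2 | 2 | 2 | 2 | 2
  R[3]: 0 | 1 | 2 | 3 | 3 | 3 | 3 | 3 | 3 | 3 | 3
  R[4]: 0 | 1 | 2 | 3 | 3 | 3 | 4 | 4 | 4 | 4 | 4
  R[5]: 0 | 1 | 2 | 3 | 3 | 3 | 4 | 4 | 4 | 4 | 5
  R[6]: 0 | 1 | 2 | 3 | 3 | 3 | 4 | 4 | 5 | 5 | 6
  R[7]: 0 | 1 | 2 | 3 | 3 | 4 | 5 | 5 | 6 | 6 | 7
  R[8]: 1 | 2 | 3 | 4 | 4 | 5 | 6 | 6 | 7 | 7 | 8
  R[9]: 1 | 2 | 3 | 4 | 5 | 6 | 7 | 7 | 8 | 8 | 9
  R[10]: 1 | 2 | 3 | 4 | 5 | 6 | 7 | 7 | 8 | 9 | 10
  R[11]: 1 | 2 | 3 | 4 | 5 | 6 | 7 | 8 | 9 | 10 | 11

giving w = (3, 2, 4, 7, 11, 9, 6, 1, 5, 10, 8) via Δ²R.

7 SE-corners of the 20-cell Rothe diagram give Ess(w):

[(1, 2, 0), (5, 10, 4), (6, 6, 3), (6, 8, 4), (7, 1, 0), (7, 5, 3), (10, 8, 7)]


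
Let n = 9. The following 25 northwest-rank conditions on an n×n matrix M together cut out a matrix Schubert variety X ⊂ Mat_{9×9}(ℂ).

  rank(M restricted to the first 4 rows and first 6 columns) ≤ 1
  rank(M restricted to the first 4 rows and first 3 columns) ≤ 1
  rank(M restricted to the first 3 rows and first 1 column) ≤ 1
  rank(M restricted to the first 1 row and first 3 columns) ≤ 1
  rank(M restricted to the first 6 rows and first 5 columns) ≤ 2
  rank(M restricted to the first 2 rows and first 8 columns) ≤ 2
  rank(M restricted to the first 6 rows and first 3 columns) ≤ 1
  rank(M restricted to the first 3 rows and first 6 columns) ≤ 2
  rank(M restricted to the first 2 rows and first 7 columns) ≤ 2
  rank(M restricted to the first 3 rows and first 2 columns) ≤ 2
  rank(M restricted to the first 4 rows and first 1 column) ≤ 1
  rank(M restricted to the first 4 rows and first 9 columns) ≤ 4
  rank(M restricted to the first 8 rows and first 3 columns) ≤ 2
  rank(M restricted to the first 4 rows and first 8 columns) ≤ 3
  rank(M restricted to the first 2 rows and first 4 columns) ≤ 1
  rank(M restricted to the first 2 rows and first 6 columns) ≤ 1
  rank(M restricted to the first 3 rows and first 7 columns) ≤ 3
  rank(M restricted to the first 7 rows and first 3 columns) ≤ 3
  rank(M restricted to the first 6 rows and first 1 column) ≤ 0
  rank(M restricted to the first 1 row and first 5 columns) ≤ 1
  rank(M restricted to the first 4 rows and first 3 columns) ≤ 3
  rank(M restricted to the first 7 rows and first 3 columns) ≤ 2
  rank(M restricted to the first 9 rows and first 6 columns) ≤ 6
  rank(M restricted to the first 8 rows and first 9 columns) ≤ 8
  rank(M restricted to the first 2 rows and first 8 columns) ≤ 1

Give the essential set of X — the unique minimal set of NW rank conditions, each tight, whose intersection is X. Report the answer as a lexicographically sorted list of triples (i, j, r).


Propagating the 25 rank bounds to every northwest block:

  0 | 1 | 1 | 1 | 1 | 1 | 1 | 1 | 1
  0 | 1 | 1 | 1 | 1 | 1 | 1 | 1 | 2
  0 | 1 | 1 | 1 | 1 | 1 | 2 | 2 | 3
  0 | 1 | 1 | 1 | 1 | 1 | 2 | 3 | 4
  0 | 1 | 1 | 2 | 2 | 2 | 3 | 4 | 5
  0 | 1 | 1 | 2 | 2 | 3 | 4 | 5 | 6
  1 | 2 | 2 | 3 | 3 | 4 | 5 | 6 | 7
  1 | 2 | 2 | 3 | 4 | 5 | 6 | 7 | 8
  1 | 2 | 3 | 4 | 5 | 6 | 7 | 8 | 9

so w = (2, 9, 7, 8, 4, 6, 1, 5, 3).

6 SE-corners of the 24-cell Rothe diagram give Ess(w):

[(2, 8, 1), (4, 6, 1), (6, 1, 0), (6, 3, 1), (6, 5, 2), (8, 3, 2)]


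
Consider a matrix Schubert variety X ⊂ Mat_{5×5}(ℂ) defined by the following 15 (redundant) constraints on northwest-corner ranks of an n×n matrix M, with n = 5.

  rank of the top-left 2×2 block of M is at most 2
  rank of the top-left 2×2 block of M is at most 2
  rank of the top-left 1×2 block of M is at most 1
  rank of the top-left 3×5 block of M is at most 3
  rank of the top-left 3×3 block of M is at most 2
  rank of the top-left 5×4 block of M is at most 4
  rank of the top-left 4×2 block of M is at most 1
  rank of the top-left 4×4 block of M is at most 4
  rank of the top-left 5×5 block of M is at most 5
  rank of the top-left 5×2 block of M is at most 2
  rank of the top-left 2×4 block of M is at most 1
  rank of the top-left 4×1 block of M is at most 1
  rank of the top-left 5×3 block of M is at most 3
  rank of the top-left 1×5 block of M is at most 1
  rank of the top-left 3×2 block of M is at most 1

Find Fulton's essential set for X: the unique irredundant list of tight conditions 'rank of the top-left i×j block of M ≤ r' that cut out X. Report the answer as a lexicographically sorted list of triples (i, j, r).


Rank table r_w(5×5) implied by the 15 constraints:

  row 1: 1  1  1  1  1
  row 2: 1  1  1  1  2
  row 3: 1  1  2  2  3
  row 4: 1  1  2  3  4
  row 5: 1  2  3  4  5

giving w = (1, 5, 3, 4, 2) via Δ²R.

ℓ(w)=5; the 2 essential cells (i,j,r):

[(2, 4, 1), (4, 2, 1)]


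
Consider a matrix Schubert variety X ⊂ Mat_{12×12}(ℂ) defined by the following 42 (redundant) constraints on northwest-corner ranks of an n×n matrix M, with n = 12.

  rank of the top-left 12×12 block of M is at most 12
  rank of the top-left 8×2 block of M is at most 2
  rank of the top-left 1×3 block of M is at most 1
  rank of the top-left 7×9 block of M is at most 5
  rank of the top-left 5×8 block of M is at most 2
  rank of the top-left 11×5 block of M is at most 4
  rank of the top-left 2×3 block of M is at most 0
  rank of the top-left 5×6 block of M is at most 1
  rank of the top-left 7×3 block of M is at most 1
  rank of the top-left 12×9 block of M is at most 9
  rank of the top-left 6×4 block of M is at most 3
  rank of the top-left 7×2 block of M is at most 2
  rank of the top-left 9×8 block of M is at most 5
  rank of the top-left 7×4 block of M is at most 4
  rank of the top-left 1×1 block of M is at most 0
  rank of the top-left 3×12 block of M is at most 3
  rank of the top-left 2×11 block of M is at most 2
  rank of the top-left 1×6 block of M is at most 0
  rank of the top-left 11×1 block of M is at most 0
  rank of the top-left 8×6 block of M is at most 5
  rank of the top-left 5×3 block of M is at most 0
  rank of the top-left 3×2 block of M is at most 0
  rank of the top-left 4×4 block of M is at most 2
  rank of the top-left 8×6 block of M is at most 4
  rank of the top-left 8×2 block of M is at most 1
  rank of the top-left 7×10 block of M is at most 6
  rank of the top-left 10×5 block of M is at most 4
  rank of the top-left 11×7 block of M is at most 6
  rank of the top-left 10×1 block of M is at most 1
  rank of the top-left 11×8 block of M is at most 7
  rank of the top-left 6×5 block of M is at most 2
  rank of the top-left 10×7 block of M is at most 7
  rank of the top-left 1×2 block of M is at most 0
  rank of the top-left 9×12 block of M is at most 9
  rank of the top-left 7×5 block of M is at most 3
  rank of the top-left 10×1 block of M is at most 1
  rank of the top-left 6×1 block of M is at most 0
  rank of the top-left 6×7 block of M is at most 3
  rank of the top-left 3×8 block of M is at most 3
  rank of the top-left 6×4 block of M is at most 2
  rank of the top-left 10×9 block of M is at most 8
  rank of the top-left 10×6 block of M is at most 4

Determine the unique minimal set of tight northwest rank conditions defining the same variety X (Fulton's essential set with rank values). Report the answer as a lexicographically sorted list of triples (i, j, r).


Recovering R(i,j) via the rank-extension bound from the 42 conditions:

  R[1]: 0 0 0 0 0 0 1 1 1 1 1 1
  R[2]: 0 0 0 1 1 1 2 2 2 2 2 2
  R[3]: 0 0 0 1 1 1 2 2 3 3 3 3
  R[4]: 0 0 0 1 1 1 2 2 3 4 4 4
  R[5]: 0 0 0 1 1 1 2 2 3 4 5 5
  R[6]: 0 1 1 2 2 2 3 3 4 5 6 6
  R[7]: 0 1 1 2 3 3 4 4 5 6 7 7
  R[8]: 0 1 2 3 4 4 5 5 6 7 8 8
  R[9]: 0 1 2 3 4 4 5 5 6 7 8 9
  R[10]: 0 1 2 3 4 4 5 6 7 8 9 10
  R[11]: 0 1 2 3 4 5 6 7 8 9 10 11
  R[12]: 1 2 3 4 5 6 7 8 9 10 11 12

so w = (7, 4, 9, 10, 11, 2, 5, 3, 12, 8, 6, 1).

8 SE-corners of the 37-cell Rothe diagram give Ess(w):

[(1, 6, 0), (5, 3, 0), (5, 6, 1), (5, 8, 2), (7, 3, 1), (9, 8, 5), (10, 6, 4), (11, 1, 0)]


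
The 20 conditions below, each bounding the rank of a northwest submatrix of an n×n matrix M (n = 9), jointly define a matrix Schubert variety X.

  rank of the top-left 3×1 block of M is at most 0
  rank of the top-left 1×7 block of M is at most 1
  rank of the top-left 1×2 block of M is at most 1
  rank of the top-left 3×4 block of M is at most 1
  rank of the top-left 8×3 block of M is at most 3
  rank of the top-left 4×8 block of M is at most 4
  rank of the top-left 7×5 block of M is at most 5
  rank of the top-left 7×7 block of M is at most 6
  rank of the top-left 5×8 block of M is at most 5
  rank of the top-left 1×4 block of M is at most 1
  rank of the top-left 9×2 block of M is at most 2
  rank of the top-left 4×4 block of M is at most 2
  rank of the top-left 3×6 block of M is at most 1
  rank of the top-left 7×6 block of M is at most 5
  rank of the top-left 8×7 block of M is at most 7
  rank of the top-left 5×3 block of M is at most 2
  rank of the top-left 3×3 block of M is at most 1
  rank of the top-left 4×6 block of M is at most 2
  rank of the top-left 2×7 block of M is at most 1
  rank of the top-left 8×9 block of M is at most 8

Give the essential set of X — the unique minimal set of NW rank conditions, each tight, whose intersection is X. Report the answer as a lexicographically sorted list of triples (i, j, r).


Propagating the 20 rank bounds to every northwest block:

  R[1]: 0  1  1  1  1  1  1  1  1
  R[2]: 0  1  1  1  1  1  1  2  2
  R[3]: 0  1  1  1  1  1  2  3  3
  R[4]: 1  2  2  2  2  2  3  4  4
  R[5]: 1  2  2  3  3  3  4  5  5
  R[6]: 1  2  3  4  4  4  5  6  6
  R[7]: 1  2  3  4  5  5  6  7  7
  R[8]: 1  2  3  4  5  6  7  8  8
  R[9]: 1  2  3  4  5  6  7  8  9

giving w = (2, 8, 7, 1, 4, 3, 5, 6, 9) via Δ²R.

D(w) has 13 cells with 4 SE-corners; essential set:

[(2, 7, 1), (3, 1, 0), (3, 6, 1), (5, 3, 2)]


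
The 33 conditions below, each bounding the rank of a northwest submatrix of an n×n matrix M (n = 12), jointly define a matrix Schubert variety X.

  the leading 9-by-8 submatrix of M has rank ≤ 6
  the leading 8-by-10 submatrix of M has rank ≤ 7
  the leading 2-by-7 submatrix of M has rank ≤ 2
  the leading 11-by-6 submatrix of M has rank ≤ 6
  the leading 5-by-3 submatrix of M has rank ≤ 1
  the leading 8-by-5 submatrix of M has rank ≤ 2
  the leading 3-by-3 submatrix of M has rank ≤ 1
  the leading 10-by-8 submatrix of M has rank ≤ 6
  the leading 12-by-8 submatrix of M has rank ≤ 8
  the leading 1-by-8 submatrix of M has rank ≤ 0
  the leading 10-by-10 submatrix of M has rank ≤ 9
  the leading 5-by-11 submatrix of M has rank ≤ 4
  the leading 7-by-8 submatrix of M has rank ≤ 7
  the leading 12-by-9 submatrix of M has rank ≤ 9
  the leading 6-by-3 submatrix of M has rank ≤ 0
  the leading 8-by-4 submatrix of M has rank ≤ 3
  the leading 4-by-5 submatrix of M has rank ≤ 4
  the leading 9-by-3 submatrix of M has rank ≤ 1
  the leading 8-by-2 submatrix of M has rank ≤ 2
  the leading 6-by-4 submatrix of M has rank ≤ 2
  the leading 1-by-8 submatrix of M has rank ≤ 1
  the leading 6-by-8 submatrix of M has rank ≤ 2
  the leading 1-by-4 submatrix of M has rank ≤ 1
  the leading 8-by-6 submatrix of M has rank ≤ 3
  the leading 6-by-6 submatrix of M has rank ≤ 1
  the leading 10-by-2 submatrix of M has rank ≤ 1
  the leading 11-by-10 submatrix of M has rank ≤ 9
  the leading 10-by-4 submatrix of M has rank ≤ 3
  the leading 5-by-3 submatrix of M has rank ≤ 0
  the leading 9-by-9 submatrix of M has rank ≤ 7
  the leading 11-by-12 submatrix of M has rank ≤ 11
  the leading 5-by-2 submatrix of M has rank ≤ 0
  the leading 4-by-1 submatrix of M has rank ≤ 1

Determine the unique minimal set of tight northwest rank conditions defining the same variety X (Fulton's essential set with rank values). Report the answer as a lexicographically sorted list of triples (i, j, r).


The tightest implied rank at each (i,j), from the 33 conditions:

  i=1: 0  0  0  0  0  0  0  0  1  1  1  1
  i=2: 0  0  0  1  1  1  1  1  2  2  2  2
  i=3: 0  0  0  1  1  1  2  2  3  3  3  3
  i=4: 0  0  0  1  1  1  2  2  3  4  4  4
  i=5: 0  0  0  1  1  1  2  2  3  4  4  5
  i=6: 0  0  0  1  1  1  2  2  3  4  5  6
  i=7: 1  1  1  2  2  2  3  3  4  5  6  7
  i=8: 1  1  1  2  2  3  4  4  5  6  7  8
  i=9: 1  1  1  2  3  4  5  5  6  7  8  9
  i=10: 1  1  2  3  4  5  6  6  7  8  9  10
  i=11: 1  2  3  4  5  6  7  7  8  9  10  11
  i=12: 1  2  3  4  5  6  7  8  9  10  11  12

so w = (9, 4, 7, 10, 12, 11, 1, 6, 5, 3, 2, 8).

8 SE-corners of the 41-cell Rothe diagram give Ess(w):

[(1, 8, 0), (5, 11, 4), (6, 3, 0), (6, 6, 1), (6, 8, 2), (8, 5, 2), (9, 3, 1), (10, 2, 1)]


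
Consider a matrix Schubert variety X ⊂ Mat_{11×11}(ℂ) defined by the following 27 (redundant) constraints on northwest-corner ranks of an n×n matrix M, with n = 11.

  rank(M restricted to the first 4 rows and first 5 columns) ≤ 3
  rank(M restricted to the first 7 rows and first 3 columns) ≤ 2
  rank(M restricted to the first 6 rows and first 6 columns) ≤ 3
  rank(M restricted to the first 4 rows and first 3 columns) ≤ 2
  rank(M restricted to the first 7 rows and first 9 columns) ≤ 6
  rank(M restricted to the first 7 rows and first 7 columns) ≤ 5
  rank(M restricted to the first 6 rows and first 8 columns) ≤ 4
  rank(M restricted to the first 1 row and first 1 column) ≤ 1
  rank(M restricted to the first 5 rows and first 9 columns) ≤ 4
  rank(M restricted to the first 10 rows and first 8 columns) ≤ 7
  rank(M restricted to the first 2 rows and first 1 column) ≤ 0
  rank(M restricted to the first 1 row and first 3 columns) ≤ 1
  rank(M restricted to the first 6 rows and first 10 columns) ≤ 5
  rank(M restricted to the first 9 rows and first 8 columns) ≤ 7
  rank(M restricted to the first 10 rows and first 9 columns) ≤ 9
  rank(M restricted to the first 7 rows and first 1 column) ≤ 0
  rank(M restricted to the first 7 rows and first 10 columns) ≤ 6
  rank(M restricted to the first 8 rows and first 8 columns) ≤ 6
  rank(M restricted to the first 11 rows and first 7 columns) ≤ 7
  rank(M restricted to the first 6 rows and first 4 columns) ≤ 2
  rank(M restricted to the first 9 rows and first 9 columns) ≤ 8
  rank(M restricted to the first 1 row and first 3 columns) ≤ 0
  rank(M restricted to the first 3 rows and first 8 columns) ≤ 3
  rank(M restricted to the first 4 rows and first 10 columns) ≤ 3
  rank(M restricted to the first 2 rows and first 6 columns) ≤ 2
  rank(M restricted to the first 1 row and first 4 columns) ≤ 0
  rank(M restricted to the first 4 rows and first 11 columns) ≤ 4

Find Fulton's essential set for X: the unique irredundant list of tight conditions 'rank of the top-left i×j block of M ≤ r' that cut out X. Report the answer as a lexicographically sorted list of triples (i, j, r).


Recovering R(i,j) via the rank-extension bound from the 27 conditions:

  row 1: 0  0  0  0  1  1  1  1  1  1  1
  row 2: 0  1  1  1  2  2  2  2  2  2  2
  row 3: 0  1  2  2  3  3  3  3  3  3  3
  row 4: 0  1  2  2  3  3  3  3  3  3  4
  row 5: 0  1  2  2  3  3  4  4  4  4  5
  row 6: 0  1  2  2  3  3  4  4  5  5  6
  row 7: 0  1  2  3  4  4  5  5  6  6  7
  row 8: 1  2  3  4  5  5  6  6  7  7  8
  row 9: 1  2  3  4  5  6  7  7  8  8  9
  row 10: 1  2  3  4  5  6  7  7  8  9  10
  row 11: 1  2  3  4  5  6  7  8  9  10  11

hence w(1..11) = (5, 2, 3, 11, 7, 9, 4, 1, 6, 10, 8).

Fulton essential set (7 of the 22 Rothe cells):

[(1, 4, 0), (4, 10, 3), (6, 4, 2), (6, 6, 3), (6, 8, 4), (7, 1, 0), (10, 8, 7)]


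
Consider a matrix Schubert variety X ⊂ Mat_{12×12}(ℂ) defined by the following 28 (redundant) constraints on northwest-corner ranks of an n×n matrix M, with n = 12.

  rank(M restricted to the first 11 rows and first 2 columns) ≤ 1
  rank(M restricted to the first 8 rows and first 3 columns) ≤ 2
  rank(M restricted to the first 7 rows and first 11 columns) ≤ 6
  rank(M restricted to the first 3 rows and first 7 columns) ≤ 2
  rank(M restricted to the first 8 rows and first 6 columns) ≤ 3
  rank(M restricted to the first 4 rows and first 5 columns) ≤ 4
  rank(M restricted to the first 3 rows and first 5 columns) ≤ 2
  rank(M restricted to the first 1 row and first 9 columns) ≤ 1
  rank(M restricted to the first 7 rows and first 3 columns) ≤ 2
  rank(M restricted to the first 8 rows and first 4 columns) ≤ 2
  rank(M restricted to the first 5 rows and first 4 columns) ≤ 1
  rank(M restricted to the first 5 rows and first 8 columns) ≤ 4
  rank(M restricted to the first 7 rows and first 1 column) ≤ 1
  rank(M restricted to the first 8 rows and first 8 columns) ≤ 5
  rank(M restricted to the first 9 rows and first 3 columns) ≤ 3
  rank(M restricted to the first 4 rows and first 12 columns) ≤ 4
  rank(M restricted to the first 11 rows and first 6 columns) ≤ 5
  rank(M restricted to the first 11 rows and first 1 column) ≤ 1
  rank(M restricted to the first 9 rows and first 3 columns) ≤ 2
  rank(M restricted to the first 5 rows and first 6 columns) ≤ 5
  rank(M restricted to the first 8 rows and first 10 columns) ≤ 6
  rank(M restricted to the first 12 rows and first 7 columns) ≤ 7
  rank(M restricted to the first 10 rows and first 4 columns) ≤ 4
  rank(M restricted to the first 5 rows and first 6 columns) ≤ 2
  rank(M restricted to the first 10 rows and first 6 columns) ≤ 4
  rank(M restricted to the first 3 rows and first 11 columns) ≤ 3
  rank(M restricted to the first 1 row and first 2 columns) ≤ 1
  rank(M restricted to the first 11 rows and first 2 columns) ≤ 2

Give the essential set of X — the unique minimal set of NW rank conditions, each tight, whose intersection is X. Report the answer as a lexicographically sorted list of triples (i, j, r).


Propagating the 28 rank bounds to every northwest block:

  row 1: 1  1  1  1  1  1  1  1  1  1  1  1
  row 2: 1  1  1  1  2  2  2  2  2  2  2  2
  row 3: 1  1  1  1  2  2  2  3  3  3  3  3
  row 4: 1  1  1  1  2  2  3  4  4  4  4  4
  row 5: 1  1  1  1  2  2  3  4  5  5  5  5
  row 6: 1  1  2  2  3  3  4  5  6  6  6  6
  row 7: 1  1  2  2  3  3  4  5  6  6  6  7
  row 8: 1  1  2  2  3  3  4  5  6  6  7  8
  row 9: 1  1  2  3  4  4  5  6  7  7  8  9
  row 10: 1  1  2  3  4  4  5  6  7  8  9  10
  row 11: 1  1  2  3  4  5  6  7  8  9  10  11
  row 12: 1  2  3  4  5  6  7  8  9  10  11  12

hence w(1..12) = (1, 5, 8, 7, 9, 3, 12, 11, 4, 10, 6, 2).

ℓ(w)=30; the 9 essential cells (i,j,r):

[(3, 7, 2), (5, 4, 1), (5, 6, 2), (7, 11, 6), (8, 4, 2), (8, 6, 3), (8, 10, 6), (10, 6, 4), (11, 2, 1)]


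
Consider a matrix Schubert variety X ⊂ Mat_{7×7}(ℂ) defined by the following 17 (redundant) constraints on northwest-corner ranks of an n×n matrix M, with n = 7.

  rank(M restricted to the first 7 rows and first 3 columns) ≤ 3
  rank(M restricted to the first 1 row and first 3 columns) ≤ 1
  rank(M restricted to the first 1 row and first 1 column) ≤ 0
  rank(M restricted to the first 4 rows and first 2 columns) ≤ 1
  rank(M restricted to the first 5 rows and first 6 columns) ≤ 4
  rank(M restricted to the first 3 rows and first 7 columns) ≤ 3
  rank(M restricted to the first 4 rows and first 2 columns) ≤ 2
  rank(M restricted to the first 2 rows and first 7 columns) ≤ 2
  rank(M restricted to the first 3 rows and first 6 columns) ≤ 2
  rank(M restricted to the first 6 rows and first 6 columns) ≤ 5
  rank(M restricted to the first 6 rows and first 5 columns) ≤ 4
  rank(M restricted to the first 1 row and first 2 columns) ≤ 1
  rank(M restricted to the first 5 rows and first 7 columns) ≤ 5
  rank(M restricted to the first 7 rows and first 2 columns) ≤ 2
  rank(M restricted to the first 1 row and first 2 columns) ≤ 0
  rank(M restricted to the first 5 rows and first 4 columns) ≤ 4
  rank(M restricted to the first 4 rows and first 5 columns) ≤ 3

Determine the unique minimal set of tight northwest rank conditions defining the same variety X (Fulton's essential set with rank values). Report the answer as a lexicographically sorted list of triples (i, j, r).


Propagating the 17 rank bounds to every northwest block:

  R[1]: 0  0  1  1  1  1  1
  R[2]: 1  1  2  2  2  2  2
  R[3]: 1  1  2  2  2  2  3
  R[4]: 1  1  2  3  3  3  4
  R[5]: 1  2  3  4  4  4  5
  R[6]: 1  2  3  4  4  5  6
  R[7]: 1  2  3  4  5  6  7

hence w(1..7) = (3, 1, 7, 4, 2, 6, 5).

Rothe diagram D(w) (8 cells), 4 SE-corners (essential conditions):

[(1, 2, 0), (3, 6, 2), (4, 2, 1), (6, 5, 4)]


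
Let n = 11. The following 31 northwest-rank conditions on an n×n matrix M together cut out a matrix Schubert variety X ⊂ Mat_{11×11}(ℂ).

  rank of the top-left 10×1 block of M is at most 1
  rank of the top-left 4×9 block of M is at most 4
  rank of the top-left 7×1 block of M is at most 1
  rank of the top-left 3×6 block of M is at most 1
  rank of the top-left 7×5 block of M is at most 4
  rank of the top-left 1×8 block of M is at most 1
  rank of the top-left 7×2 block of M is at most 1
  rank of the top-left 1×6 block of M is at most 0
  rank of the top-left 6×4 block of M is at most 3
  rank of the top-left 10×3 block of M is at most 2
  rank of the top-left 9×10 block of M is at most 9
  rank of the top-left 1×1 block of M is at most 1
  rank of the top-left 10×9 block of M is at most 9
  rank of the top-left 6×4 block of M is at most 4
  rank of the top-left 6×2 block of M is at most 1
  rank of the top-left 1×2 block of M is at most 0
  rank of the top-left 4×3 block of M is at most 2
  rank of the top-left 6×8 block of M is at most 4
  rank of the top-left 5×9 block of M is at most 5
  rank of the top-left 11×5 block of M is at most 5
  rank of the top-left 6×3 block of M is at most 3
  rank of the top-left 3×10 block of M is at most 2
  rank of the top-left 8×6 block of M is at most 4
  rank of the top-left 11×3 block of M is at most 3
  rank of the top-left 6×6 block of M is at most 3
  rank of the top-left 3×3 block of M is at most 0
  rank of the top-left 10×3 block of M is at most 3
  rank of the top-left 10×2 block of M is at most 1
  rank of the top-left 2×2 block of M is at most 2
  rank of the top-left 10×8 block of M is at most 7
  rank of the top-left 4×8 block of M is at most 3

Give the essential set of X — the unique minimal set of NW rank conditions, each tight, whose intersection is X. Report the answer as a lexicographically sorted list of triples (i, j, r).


Reconstructing r_w from the 31 given conditions:

  i=1: 0 | 0 | 0 | 0 | 0 | 0 | 1 | 1 | 1 | 1 | 1
  i=2: 0 | 0 | 0 | 1 | 1 | 1 | 2 | 2 | 2 | 2 | 2
  i=3: 0 | 0 | 0 | 1 | 1 | 1 | 2 | 2 | 2 | 2 | 3
  i=4: 1 | 1 | 1 | 2 | 2 | 2 | 3 | 3 | 3 | 3 | 4
  i=5: 1 | 1 | 2 | 3 | 3 | 3 | 4 | 4 | 4 | 4 | 5
  i=6: 1 | 1 | 2 | 3 | 3 | 3 | 4 | 4 | 5 | 5 | 6
  i=7: 1 | 1 | 2 | 3 | 4 | 4 | 5 | 5 | 6 | 6 | 7
  i=8: 1 | 1 | 2 | 3 | 4 | 4 | 5 | 6 | 7 | 7 | 8
  i=9: 1 | 1 | 2 | 3 | 4 | 5 | 6 | 7 | 8 | 8 | 9
  i=10: 1 | 1 | 2 | 3 | 4 | 5 | 6 | 7 | 8 | 9 | 10
  i=11: 1 | 2 | 3 | 4 | 5 | 6 | 7 | 8 | 9 | 10 | 11

hence w(1..11) = (7, 4, 11, 1, 3, 9, 5, 8, 6, 10, 2).

Fulton essential set (8 of the 27 Rothe cells):

[(1, 6, 0), (3, 3, 0), (3, 6, 1), (3, 10, 2), (6, 6, 3), (6, 8, 4), (8, 6, 4), (10, 2, 1)]
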